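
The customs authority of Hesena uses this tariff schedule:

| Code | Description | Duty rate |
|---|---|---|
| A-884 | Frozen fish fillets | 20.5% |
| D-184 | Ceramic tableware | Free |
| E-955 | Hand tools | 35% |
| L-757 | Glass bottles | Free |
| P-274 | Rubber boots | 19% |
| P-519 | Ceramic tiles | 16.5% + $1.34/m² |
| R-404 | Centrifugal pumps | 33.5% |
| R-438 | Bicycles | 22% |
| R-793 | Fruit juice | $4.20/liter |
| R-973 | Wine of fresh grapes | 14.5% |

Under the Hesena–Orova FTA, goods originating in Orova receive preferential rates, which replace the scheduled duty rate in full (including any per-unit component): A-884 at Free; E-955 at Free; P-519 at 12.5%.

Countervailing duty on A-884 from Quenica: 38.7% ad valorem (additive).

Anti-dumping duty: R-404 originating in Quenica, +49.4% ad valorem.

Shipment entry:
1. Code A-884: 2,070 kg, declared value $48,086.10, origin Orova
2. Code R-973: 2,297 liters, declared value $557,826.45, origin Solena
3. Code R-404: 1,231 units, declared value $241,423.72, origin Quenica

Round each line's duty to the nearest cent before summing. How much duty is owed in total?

Line 1 (A-884, Orova, 2,070 kg, $48,086.10):
Base rate for A-884 is 20.5%.
Origin Orova qualifies under the Hesena–Orova agreement and A-884 is covered: preferential rate Free applies instead.
The additional-duty order on A-884 targets Quenica, not Orova; it does not apply.
Duty = $48,086.10 × 0% = $0.00.
Line 2 (R-973, Solena, 2,297 liters, $557,826.45):
Base rate for R-973 is 14.5%.
Duty = $557,826.45 × 14.5% = $80,884.84.
Line 3 (R-404, Quenica, 1,231 units, $241,423.72):
Base rate for R-404 is 33.5%.
Additional duty on R-404 from Quenica: +49.4%. Applied ad valorem rate: 33.5% + 49.4% = 82.9%.
Duty = $241,423.72 × 82.9% = $200,140.26.
Total = $0.00 + $80,884.84 + $200,140.26 = $281,025.10.

$281,025.10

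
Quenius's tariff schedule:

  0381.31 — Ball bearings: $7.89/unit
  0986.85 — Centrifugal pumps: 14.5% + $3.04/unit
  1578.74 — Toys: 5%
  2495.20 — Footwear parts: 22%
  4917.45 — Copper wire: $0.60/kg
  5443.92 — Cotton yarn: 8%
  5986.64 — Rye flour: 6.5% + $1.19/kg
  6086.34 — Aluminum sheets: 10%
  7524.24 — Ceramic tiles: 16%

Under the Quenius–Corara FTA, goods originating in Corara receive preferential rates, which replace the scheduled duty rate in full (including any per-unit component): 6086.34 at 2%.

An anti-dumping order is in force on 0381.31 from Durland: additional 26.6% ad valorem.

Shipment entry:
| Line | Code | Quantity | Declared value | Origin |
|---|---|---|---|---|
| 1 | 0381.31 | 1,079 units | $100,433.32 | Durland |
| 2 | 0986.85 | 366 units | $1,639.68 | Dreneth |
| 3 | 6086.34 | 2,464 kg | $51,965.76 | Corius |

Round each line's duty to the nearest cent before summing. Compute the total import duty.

Line 1 (0381.31, Durland, 1,079 units, $100,433.32):
Base rate for 0381.31 is $7.89/unit.
Additional duty on 0381.31 from Durland: +26.6% ad valorem. Applied ad valorem rate = 26.6%.
Duty = $100,433.32 × 26.6% + 1,079 × $7.89 = $35,228.57.
Line 2 (0986.85, Dreneth, 366 units, $1,639.68):
Base rate for 0986.85 is 14.5% + $3.04/unit.
Duty = $1,639.68 × 14.5% + 366 × $3.04 = $1,350.39.
Line 3 (6086.34, Corius, 2,464 kg, $51,965.76):
Base rate for 6086.34 is 10%.
6086.34 has an FTA preferential rate, but origin Corius is not Corara; base rate stands.
Duty = $51,965.76 × 10% = $5,196.58.
Total = $35,228.57 + $1,350.39 + $5,196.58 = $41,775.54.

$41,775.54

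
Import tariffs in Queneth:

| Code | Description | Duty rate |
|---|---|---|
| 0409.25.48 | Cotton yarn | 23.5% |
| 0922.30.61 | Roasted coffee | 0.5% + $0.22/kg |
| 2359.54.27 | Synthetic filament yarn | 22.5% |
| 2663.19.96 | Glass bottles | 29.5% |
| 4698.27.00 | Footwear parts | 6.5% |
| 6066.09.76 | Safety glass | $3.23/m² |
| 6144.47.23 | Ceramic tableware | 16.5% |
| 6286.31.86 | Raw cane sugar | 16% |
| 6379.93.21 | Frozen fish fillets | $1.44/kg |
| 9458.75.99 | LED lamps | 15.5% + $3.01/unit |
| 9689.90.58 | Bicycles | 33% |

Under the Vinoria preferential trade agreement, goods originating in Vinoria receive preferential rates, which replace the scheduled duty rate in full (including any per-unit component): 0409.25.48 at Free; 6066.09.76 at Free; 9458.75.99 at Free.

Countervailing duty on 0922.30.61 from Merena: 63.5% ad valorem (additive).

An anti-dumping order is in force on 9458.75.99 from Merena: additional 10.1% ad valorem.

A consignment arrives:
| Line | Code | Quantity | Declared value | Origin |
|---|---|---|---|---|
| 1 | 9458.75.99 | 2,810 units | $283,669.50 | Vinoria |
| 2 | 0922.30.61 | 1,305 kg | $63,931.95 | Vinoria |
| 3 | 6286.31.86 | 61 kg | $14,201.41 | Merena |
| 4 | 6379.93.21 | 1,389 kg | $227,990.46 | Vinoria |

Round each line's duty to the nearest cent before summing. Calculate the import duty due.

$4,879.15

Line 1 (9458.75.99, Vinoria, 2,810 units, $283,669.50):
Base rate for 9458.75.99 is 15.5% + $3.01/unit.
Origin Vinoria qualifies under the Queneth–Vinoria agreement and 9458.75.99 is covered: preferential rate Free applies instead.
The additional-duty order on 9458.75.99 targets Merena, not Vinoria; it does not apply.
Duty = $283,669.50 × 0% = $0.00.
Line 2 (0922.30.61, Vinoria, 1,305 kg, $63,931.95):
Base rate for 0922.30.61 is 0.5% + $0.22/kg.
Origin Vinoria is the FTA partner but 0922.30.61 is not on the preference list; base rate stands.
The additional-duty order on 0922.30.61 targets Merena, not Vinoria; it does not apply.
Duty = $63,931.95 × 0.5% + 1,305 × $0.22 = $606.76.
Line 3 (6286.31.86, Merena, 61 kg, $14,201.41):
Base rate for 6286.31.86 is 16%.
Duty = $14,201.41 × 16% = $2,272.23.
Line 4 (6379.93.21, Vinoria, 1,389 kg, $227,990.46):
Base rate for 6379.93.21 is $1.44/kg.
Origin Vinoria is the FTA partner but 6379.93.21 is not on the preference list; base rate stands.
Duty = 1,389 × $1.44 = $2,000.16.
Total = $0.00 + $606.76 + $2,272.23 + $2,000.16 = $4,879.15.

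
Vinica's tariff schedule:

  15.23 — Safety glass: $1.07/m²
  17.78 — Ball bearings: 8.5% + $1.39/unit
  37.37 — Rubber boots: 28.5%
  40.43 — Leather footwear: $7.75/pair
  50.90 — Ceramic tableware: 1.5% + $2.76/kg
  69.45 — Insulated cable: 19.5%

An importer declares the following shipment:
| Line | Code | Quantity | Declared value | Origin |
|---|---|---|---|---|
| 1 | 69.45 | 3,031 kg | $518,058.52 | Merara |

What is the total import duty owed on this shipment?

Line 1 (69.45, Merara, 3,031 kg, $518,058.52):
Base rate for 69.45 is 19.5%.
Duty = $518,058.52 × 19.5% = $101,021.41.

$101,021.41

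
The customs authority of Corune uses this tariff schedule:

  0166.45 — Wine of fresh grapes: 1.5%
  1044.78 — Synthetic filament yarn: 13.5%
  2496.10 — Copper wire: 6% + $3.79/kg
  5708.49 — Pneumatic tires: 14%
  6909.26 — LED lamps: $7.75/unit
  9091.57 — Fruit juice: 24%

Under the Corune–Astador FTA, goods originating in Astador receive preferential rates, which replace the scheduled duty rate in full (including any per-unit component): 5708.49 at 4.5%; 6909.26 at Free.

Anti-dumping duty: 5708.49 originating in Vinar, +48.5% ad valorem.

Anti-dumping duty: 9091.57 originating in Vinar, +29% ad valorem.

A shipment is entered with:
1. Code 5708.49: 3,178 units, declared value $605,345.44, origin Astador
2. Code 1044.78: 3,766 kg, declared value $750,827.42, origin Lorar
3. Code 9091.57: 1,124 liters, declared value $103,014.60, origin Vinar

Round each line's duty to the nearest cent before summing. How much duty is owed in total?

Line 1 (5708.49, Astador, 3,178 units, $605,345.44):
Base rate for 5708.49 is 14%.
Origin Astador qualifies under the Corune–Astador agreement and 5708.49 is covered: preferential rate 4.5% applies instead.
The additional-duty order on 5708.49 targets Vinar, not Astador; it does not apply.
Duty = $605,345.44 × 4.5% = $27,240.54.
Line 2 (1044.78, Lorar, 3,766 kg, $750,827.42):
Base rate for 1044.78 is 13.5%.
Duty = $750,827.42 × 13.5% = $101,361.70.
Line 3 (9091.57, Vinar, 1,124 liters, $103,014.60):
Base rate for 9091.57 is 24%.
Additional duty on 9091.57 from Vinar: +29%. Applied ad valorem rate: 24% + 29% = 53%.
Duty = $103,014.60 × 53% = $54,597.74.
Total = $27,240.54 + $101,361.70 + $54,597.74 = $183,199.98.

$183,199.98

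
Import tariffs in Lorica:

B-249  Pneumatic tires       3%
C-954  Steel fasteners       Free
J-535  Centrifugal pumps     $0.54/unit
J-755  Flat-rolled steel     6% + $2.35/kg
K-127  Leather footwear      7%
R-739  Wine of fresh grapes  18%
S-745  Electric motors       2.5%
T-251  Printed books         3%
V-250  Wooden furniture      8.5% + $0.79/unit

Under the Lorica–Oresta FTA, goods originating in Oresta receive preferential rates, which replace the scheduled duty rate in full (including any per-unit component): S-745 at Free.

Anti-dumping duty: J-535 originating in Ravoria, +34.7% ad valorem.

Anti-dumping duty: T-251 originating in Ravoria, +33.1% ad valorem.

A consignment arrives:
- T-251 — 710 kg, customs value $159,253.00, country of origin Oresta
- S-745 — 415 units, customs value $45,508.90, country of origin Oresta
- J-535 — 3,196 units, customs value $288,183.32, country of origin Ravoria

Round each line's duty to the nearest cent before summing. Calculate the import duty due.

Line 1 (T-251, Oresta, 710 kg, $159,253.00):
Base rate for T-251 is 3%.
Origin Oresta is the FTA partner but T-251 is not on the preference list; base rate stands.
The additional-duty order on T-251 targets Ravoria, not Oresta; it does not apply.
Duty = $159,253.00 × 3% = $4,777.59.
Line 2 (S-745, Oresta, 415 units, $45,508.90):
Base rate for S-745 is 2.5%.
Origin Oresta qualifies under the Lorica–Oresta agreement and S-745 is covered: preferential rate Free applies instead.
Duty = $45,508.90 × 0% = $0.00.
Line 3 (J-535, Ravoria, 3,196 units, $288,183.32):
Base rate for J-535 is $0.54/unit.
Additional duty on J-535 from Ravoria: +34.7% ad valorem. Applied ad valorem rate = 34.7%.
Duty = $288,183.32 × 34.7% + 3,196 × $0.54 = $101,725.45.
Total = $4,777.59 + $0.00 + $101,725.45 = $106,503.04.

$106,503.04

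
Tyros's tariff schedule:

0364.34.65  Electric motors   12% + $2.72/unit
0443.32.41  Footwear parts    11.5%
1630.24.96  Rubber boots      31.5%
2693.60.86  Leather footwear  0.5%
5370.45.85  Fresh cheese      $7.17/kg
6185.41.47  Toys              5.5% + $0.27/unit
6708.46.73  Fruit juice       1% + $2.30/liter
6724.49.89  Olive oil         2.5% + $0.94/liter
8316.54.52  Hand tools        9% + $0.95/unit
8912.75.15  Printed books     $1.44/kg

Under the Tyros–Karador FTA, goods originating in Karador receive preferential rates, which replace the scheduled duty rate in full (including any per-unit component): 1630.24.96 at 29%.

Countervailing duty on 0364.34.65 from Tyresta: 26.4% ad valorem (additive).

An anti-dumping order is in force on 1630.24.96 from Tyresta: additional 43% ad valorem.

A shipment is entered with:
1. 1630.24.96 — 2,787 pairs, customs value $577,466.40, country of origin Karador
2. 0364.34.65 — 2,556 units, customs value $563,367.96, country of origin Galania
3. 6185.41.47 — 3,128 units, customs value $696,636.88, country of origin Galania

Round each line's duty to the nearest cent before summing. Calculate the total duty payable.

Line 1 (1630.24.96, Karador, 2,787 pairs, $577,466.40):
Base rate for 1630.24.96 is 31.5%.
Origin Karador qualifies under the Tyros–Karador agreement and 1630.24.96 is covered: preferential rate 29% applies instead.
The additional-duty order on 1630.24.96 targets Tyresta, not Karador; it does not apply.
Duty = $577,466.40 × 29% = $167,465.26.
Line 2 (0364.34.65, Galania, 2,556 units, $563,367.96):
Base rate for 0364.34.65 is 12% + $2.72/unit.
The additional-duty order on 0364.34.65 targets Tyresta, not Galania; it does not apply.
Duty = $563,367.96 × 12% + 2,556 × $2.72 = $74,556.48.
Line 3 (6185.41.47, Galania, 3,128 units, $696,636.88):
Base rate for 6185.41.47 is 5.5% + $0.27/unit.
Duty = $696,636.88 × 5.5% + 3,128 × $0.27 = $39,159.59.
Total = $167,465.26 + $74,556.48 + $39,159.59 = $281,181.33.

$281,181.33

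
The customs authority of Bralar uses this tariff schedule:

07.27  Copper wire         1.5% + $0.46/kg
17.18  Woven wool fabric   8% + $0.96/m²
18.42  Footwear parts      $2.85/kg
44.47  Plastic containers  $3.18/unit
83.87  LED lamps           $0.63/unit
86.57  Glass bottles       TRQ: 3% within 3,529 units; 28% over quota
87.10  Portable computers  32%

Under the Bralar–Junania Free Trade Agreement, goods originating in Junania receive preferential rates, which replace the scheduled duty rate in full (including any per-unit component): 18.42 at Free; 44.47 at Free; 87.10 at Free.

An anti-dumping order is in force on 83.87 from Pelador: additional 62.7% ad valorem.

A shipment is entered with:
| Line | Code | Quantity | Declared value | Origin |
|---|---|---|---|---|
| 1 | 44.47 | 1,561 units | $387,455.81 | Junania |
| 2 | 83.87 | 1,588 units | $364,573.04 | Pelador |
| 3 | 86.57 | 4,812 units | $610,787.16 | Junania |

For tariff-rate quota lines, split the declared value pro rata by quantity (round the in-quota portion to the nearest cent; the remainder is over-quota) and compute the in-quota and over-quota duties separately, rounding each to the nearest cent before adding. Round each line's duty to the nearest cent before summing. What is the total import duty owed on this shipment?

$288,624.15

Line 1 (44.47, Junania, 1,561 units, $387,455.81):
Base rate for 44.47 is $3.18/unit.
Origin Junania qualifies under the Bralar–Junania agreement and 44.47 is covered: preferential rate Free applies instead.
Duty = $387,455.81 × 0% = $0.00.
Line 2 (83.87, Pelador, 1,588 units, $364,573.04):
Base rate for 83.87 is $0.63/unit.
Additional duty on 83.87 from Pelador: +62.7% ad valorem. Applied ad valorem rate = 62.7%.
Duty = $364,573.04 × 62.7% + 1,588 × $0.63 = $229,587.74.
Line 3 (86.57, Junania, 4,812 units, $610,787.16):
Code 86.57 is under a tariff-rate quota (threshold 3,529 units). In-quota: 3,529 units at 3%; over-quota: 1,283 units at 28%.
Pro-rata value split: in-quota = $610,787.16 × 3,529/4,812 = $447,935.97; over-quota = $610,787.16 − $447,935.97 = $162,851.19.
In-quota duty = $447,935.97 × 3% = $13,438.08. Over-quota duty = $162,851.19 × 28% = $45,598.33.
Line duty = $13,438.08 + $45,598.33 = $59,036.41.
Total = $0.00 + $229,587.74 + $59,036.41 = $288,624.15.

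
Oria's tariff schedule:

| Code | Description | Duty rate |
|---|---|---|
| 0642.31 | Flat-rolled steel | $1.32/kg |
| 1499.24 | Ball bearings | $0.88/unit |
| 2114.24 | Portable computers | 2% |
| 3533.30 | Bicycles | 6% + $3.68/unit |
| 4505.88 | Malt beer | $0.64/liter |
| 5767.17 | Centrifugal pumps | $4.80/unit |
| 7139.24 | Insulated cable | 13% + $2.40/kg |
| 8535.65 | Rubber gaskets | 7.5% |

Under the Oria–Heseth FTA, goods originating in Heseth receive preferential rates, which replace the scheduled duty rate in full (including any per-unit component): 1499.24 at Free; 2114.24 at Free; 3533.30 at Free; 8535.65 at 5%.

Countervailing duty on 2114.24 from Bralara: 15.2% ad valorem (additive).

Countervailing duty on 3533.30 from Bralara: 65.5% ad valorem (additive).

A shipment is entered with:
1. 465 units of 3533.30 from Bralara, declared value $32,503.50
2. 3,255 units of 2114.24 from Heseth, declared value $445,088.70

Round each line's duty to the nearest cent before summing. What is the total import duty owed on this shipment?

Line 1 (3533.30, Bralara, 465 units, $32,503.50):
Base rate for 3533.30 is 6% + $3.68/unit.
3533.30 has an FTA preferential rate, but origin Bralara is not Heseth; base rate stands.
Additional duty on 3533.30 from Bralara: +65.5%. Applied ad valorem rate: 6% + 65.5% = 71.5%.
Duty = $32,503.50 × 71.5% + 465 × $3.68 = $24,951.20.
Line 2 (2114.24, Heseth, 3,255 units, $445,088.70):
Base rate for 2114.24 is 2%.
Origin Heseth qualifies under the Oria–Heseth agreement and 2114.24 is covered: preferential rate Free applies instead.
The additional-duty order on 2114.24 targets Bralara, not Heseth; it does not apply.
Duty = $445,088.70 × 0% = $0.00.
Total = $24,951.20 + $0.00 = $24,951.20.

$24,951.20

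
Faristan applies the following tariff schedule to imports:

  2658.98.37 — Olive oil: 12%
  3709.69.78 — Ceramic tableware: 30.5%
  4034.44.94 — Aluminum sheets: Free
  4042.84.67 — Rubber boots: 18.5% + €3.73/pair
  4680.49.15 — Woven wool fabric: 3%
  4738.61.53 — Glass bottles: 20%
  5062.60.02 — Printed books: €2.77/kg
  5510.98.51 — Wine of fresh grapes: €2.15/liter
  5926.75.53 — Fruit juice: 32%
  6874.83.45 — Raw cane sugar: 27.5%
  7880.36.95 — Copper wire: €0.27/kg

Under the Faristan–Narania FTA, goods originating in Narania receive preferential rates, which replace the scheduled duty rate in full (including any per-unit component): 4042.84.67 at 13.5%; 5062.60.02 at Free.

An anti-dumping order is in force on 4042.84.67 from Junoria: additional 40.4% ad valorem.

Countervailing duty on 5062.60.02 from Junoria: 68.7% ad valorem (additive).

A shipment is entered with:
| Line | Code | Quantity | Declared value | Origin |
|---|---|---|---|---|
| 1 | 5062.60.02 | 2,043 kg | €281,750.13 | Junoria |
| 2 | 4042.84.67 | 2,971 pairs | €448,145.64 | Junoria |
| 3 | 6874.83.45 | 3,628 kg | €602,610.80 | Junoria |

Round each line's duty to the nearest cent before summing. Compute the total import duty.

Line 1 (5062.60.02, Junoria, 2,043 kg, €281,750.13):
Base rate for 5062.60.02 is €2.77/kg.
5062.60.02 has an FTA preferential rate, but origin Junoria is not Narania; base rate stands.
Additional duty on 5062.60.02 from Junoria: +68.7% ad valorem. Applied ad valorem rate = 68.7%.
Duty = €281,750.13 × 68.7% + 2,043 × €2.77 = €199,221.45.
Line 2 (4042.84.67, Junoria, 2,971 pairs, €448,145.64):
Base rate for 4042.84.67 is 18.5% + €3.73/pair.
4042.84.67 has an FTA preferential rate, but origin Junoria is not Narania; base rate stands.
Additional duty on 4042.84.67 from Junoria: +40.4%. Applied ad valorem rate: 18.5% + 40.4% = 58.9%.
Duty = €448,145.64 × 58.9% + 2,971 × €3.73 = €275,039.61.
Line 3 (6874.83.45, Junoria, 3,628 kg, €602,610.80):
Base rate for 6874.83.45 is 27.5%.
Duty = €602,610.80 × 27.5% = €165,717.97.
Total = €199,221.45 + €275,039.61 + €165,717.97 = €639,979.03.

€639,979.03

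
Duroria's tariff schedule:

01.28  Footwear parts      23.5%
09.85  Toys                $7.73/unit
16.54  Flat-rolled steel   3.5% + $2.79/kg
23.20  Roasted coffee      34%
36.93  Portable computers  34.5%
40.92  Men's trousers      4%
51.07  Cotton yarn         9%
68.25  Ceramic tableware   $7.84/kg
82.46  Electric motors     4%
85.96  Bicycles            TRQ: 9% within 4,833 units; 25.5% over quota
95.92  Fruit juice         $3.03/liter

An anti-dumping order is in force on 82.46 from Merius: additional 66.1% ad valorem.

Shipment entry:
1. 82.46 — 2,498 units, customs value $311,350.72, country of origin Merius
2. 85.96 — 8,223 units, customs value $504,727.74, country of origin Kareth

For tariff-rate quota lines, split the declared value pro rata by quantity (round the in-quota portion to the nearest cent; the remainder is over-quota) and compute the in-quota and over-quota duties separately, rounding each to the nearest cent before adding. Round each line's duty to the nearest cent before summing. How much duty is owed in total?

$298,015.25

Line 1 (82.46, Merius, 2,498 units, $311,350.72):
Base rate for 82.46 is 4%.
Additional duty on 82.46 from Merius: +66.1%. Applied ad valorem rate: 4% + 66.1% = 70.1%.
Duty = $311,350.72 × 70.1% = $218,256.85.
Line 2 (85.96, Kareth, 8,223 units, $504,727.74):
Code 85.96 is under a tariff-rate quota (threshold 4,833 units). In-quota: 4,833 units at 9%; over-quota: 3,390 units at 25.5%.
Pro-rata value split: in-quota = $504,727.74 × 4,833/8,223 = $296,649.54; over-quota = $504,727.74 − $296,649.54 = $208,078.20.
In-quota duty = $296,649.54 × 9% = $26,698.46. Over-quota duty = $208,078.20 × 25.5% = $53,059.94.
Line duty = $26,698.46 + $53,059.94 = $79,758.40.
Total = $218,256.85 + $79,758.40 = $298,015.25.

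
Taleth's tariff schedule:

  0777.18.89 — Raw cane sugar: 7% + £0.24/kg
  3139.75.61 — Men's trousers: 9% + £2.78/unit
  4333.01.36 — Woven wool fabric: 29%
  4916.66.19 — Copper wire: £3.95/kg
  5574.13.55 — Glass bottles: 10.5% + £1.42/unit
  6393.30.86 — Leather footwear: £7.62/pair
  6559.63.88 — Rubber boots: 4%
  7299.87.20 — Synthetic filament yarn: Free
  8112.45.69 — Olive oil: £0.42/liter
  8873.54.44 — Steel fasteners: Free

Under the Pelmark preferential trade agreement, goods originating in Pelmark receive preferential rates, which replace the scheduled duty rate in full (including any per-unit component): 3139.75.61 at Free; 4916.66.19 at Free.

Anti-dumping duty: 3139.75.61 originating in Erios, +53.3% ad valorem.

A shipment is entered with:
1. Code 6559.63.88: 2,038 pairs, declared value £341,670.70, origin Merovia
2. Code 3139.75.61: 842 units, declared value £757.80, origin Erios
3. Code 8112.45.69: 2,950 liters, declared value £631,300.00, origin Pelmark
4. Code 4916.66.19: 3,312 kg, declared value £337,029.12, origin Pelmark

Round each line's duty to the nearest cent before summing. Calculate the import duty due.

Line 1 (6559.63.88, Merovia, 2,038 pairs, £341,670.70):
Base rate for 6559.63.88 is 4%.
Duty = £341,670.70 × 4% = £13,666.83.
Line 2 (3139.75.61, Erios, 842 units, £757.80):
Base rate for 3139.75.61 is 9% + £2.78/unit.
3139.75.61 has an FTA preferential rate, but origin Erios is not Pelmark; base rate stands.
Additional duty on 3139.75.61 from Erios: +53.3%. Applied ad valorem rate: 9% + 53.3% = 62.3%.
Duty = £757.80 × 62.3% + 842 × £2.78 = £2,812.87.
Line 3 (8112.45.69, Pelmark, 2,950 liters, £631,300.00):
Base rate for 8112.45.69 is £0.42/liter.
Origin Pelmark is the FTA partner but 8112.45.69 is not on the preference list; base rate stands.
Duty = 2,950 × £0.42 = £1,239.00.
Line 4 (4916.66.19, Pelmark, 3,312 kg, £337,029.12):
Base rate for 4916.66.19 is £3.95/kg.
Origin Pelmark qualifies under the Taleth–Pelmark agreement and 4916.66.19 is covered: preferential rate Free applies instead.
Duty = £337,029.12 × 0% = £0.00.
Total = £13,666.83 + £2,812.87 + £1,239.00 + £0.00 = £17,718.70.

£17,718.70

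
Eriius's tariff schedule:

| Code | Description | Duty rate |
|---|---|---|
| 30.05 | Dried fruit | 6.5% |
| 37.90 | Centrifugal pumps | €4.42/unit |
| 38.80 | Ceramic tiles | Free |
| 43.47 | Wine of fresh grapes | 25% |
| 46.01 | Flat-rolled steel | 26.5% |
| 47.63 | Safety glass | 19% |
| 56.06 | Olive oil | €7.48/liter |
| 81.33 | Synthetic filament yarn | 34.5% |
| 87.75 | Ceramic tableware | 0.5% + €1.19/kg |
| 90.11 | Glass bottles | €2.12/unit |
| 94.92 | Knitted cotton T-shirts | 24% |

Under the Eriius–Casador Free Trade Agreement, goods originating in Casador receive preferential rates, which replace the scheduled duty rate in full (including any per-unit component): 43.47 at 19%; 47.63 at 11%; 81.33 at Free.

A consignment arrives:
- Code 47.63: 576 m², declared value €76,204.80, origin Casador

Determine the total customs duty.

Line 1 (47.63, Casador, 576 m², €76,204.80):
Base rate for 47.63 is 19%.
Origin Casador qualifies under the Eriius–Casador agreement and 47.63 is covered: preferential rate 11% applies instead.
Duty = €76,204.80 × 11% = €8,382.53.

€8,382.53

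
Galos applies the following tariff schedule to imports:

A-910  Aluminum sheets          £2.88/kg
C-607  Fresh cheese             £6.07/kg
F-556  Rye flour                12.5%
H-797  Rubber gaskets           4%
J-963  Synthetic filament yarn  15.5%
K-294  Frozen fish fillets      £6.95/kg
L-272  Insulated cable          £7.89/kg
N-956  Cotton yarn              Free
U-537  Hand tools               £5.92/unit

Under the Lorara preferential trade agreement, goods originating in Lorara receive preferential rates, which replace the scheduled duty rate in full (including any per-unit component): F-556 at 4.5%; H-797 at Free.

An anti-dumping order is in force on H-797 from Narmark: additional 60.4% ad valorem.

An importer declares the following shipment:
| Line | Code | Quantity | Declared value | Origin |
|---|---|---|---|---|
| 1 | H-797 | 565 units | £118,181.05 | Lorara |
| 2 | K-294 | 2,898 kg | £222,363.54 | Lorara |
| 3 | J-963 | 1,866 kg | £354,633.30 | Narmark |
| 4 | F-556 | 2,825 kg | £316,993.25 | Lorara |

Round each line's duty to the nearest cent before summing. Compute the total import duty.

£89,373.96

Line 1 (H-797, Lorara, 565 units, £118,181.05):
Base rate for H-797 is 4%.
Origin Lorara qualifies under the Galos–Lorara agreement and H-797 is covered: preferential rate Free applies instead.
The additional-duty order on H-797 targets Narmark, not Lorara; it does not apply.
Duty = £118,181.05 × 0% = £0.00.
Line 2 (K-294, Lorara, 2,898 kg, £222,363.54):
Base rate for K-294 is £6.95/kg.
Origin Lorara is the FTA partner but K-294 is not on the preference list; base rate stands.
Duty = 2,898 × £6.95 = £20,141.10.
Line 3 (J-963, Narmark, 1,866 kg, £354,633.30):
Base rate for J-963 is 15.5%.
Duty = £354,633.30 × 15.5% = £54,968.16.
Line 4 (F-556, Lorara, 2,825 kg, £316,993.25):
Base rate for F-556 is 12.5%.
Origin Lorara qualifies under the Galos–Lorara agreement and F-556 is covered: preferential rate 4.5% applies instead.
Duty = £316,993.25 × 4.5% = £14,264.70.
Total = £0.00 + £20,141.10 + £54,968.16 + £14,264.70 = £89,373.96.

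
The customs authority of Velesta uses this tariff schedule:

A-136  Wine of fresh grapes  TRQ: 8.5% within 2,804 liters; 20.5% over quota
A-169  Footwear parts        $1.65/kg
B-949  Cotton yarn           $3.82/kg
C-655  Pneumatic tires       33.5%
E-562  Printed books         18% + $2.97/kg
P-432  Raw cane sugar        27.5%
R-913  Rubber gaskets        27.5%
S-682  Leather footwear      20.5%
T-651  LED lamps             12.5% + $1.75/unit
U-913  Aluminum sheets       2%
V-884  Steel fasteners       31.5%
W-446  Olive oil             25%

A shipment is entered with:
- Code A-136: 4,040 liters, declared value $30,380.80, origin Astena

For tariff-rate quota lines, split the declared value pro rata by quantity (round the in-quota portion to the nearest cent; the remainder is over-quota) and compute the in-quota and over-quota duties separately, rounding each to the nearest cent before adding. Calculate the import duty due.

Line 1 (A-136, Astena, 4,040 liters, $30,380.80):
Code A-136 is under a tariff-rate quota (threshold 2,804 liters). In-quota: 2,804 liters at 8.5%; over-quota: 1,236 liters at 20.5%.
Pro-rata value split: in-quota = $30,380.80 × 2,804/4,040 = $21,086.08; over-quota = $30,380.80 − $21,086.08 = $9,294.72.
In-quota duty = $21,086.08 × 8.5% = $1,792.32. Over-quota duty = $9,294.72 × 20.5% = $1,905.42.
Line duty = $1,792.32 + $1,905.42 = $3,697.74.

$3,697.74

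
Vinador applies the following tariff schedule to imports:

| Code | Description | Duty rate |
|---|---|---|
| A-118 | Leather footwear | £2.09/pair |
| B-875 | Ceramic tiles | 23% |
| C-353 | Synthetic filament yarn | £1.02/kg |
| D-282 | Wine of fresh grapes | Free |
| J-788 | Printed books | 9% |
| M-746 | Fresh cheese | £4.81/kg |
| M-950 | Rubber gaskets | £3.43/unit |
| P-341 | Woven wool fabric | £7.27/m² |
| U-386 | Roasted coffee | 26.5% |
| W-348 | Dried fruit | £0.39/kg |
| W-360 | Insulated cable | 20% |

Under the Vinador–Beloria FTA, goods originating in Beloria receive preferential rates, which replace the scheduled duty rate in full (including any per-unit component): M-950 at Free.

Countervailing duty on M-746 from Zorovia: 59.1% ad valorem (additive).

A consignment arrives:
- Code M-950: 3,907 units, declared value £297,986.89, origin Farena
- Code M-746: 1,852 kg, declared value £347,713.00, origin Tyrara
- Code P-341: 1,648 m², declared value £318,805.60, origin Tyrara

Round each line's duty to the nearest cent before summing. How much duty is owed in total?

£34,290.09

Line 1 (M-950, Farena, 3,907 units, £297,986.89):
Base rate for M-950 is £3.43/unit.
M-950 has an FTA preferential rate, but origin Farena is not Beloria; base rate stands.
Duty = 3,907 × £3.43 = £13,401.01.
Line 2 (M-746, Tyrara, 1,852 kg, £347,713.00):
Base rate for M-746 is £4.81/kg.
The additional-duty order on M-746 targets Zorovia, not Tyrara; it does not apply.
Duty = 1,852 × £4.81 = £8,908.12.
Line 3 (P-341, Tyrara, 1,648 m², £318,805.60):
Base rate for P-341 is £7.27/m².
Duty = 1,648 × £7.27 = £11,980.96.
Total = £13,401.01 + £8,908.12 + £11,980.96 = £34,290.09.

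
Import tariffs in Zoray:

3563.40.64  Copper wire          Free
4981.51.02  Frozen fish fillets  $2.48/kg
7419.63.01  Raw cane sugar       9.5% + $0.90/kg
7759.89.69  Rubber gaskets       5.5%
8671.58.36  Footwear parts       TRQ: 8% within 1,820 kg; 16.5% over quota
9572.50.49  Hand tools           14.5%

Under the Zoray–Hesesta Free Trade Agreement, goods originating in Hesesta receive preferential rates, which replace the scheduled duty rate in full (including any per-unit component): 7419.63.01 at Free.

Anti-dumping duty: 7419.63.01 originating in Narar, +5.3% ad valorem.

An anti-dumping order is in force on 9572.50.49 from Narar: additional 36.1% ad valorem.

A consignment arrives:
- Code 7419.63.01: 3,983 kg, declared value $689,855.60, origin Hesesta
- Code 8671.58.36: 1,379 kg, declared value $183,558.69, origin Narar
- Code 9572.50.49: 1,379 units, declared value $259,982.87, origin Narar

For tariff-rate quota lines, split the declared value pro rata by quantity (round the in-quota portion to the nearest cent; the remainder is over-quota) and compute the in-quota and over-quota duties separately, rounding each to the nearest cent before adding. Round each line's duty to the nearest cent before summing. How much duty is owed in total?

Line 1 (7419.63.01, Hesesta, 3,983 kg, $689,855.60):
Base rate for 7419.63.01 is 9.5% + $0.90/kg.
Origin Hesesta qualifies under the Zoray–Hesesta agreement and 7419.63.01 is covered: preferential rate Free applies instead.
The additional-duty order on 7419.63.01 targets Narar, not Hesesta; it does not apply.
Duty = $689,855.60 × 0% = $0.00.
Line 2 (8671.58.36, Narar, 1,379 kg, $183,558.69):
Code 8671.58.36 is under a tariff-rate quota (threshold 1,820 kg). Quantity 1,379 kg is within the quota, so the in-quota rate 8% applies to the full value.
Duty = $183,558.69 × 8% = $14,684.70.
Line 3 (9572.50.49, Narar, 1,379 units, $259,982.87):
Base rate for 9572.50.49 is 14.5%.
Additional duty on 9572.50.49 from Narar: +36.1%. Applied ad valorem rate: 14.5% + 36.1% = 50.6%.
Duty = $259,982.87 × 50.6% = $131,551.33.
Total = $0.00 + $14,684.70 + $131,551.33 = $146,236.03.

$146,236.03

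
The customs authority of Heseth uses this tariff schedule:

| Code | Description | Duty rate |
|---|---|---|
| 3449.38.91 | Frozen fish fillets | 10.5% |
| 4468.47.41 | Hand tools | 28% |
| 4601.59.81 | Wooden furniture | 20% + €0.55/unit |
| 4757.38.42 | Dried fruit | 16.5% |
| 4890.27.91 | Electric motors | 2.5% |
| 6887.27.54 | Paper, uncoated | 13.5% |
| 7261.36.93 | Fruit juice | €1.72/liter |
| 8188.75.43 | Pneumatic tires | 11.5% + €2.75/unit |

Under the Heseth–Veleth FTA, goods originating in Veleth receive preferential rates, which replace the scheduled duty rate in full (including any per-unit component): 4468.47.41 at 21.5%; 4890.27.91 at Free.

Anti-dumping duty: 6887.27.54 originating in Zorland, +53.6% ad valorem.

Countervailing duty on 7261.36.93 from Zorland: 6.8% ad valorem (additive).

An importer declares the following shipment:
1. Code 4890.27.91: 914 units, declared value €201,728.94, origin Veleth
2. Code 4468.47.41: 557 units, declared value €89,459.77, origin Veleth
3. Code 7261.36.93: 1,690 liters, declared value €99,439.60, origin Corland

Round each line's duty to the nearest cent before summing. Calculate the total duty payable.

€22,140.65

Line 1 (4890.27.91, Veleth, 914 units, €201,728.94):
Base rate for 4890.27.91 is 2.5%.
Origin Veleth qualifies under the Heseth–Veleth agreement and 4890.27.91 is covered: preferential rate Free applies instead.
Duty = €201,728.94 × 0% = €0.00.
Line 2 (4468.47.41, Veleth, 557 units, €89,459.77):
Base rate for 4468.47.41 is 28%.
Origin Veleth qualifies under the Heseth–Veleth agreement and 4468.47.41 is covered: preferential rate 21.5% applies instead.
Duty = €89,459.77 × 21.5% = €19,233.85.
Line 3 (7261.36.93, Corland, 1,690 liters, €99,439.60):
Base rate for 7261.36.93 is €1.72/liter.
The additional-duty order on 7261.36.93 targets Zorland, not Corland; it does not apply.
Duty = 1,690 × €1.72 = €2,906.80.
Total = €0.00 + €19,233.85 + €2,906.80 = €22,140.65.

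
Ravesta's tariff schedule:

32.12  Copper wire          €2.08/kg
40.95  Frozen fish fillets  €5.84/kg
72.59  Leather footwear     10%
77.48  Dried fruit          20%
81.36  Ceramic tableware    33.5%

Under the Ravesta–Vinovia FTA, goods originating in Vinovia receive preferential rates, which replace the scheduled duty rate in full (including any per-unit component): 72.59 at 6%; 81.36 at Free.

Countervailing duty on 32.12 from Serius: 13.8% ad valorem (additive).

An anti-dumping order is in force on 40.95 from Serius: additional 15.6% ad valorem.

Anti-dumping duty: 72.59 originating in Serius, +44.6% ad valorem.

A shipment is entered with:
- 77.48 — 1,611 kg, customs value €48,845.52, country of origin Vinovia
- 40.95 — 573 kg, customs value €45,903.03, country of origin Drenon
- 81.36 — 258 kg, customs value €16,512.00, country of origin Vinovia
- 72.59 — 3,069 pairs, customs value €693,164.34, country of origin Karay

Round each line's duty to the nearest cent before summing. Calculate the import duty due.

Line 1 (77.48, Vinovia, 1,611 kg, €48,845.52):
Base rate for 77.48 is 20%.
Origin Vinovia is the FTA partner but 77.48 is not on the preference list; base rate stands.
Duty = €48,845.52 × 20% = €9,769.10.
Line 2 (40.95, Drenon, 573 kg, €45,903.03):
Base rate for 40.95 is €5.84/kg.
The additional-duty order on 40.95 targets Serius, not Drenon; it does not apply.
Duty = 573 × €5.84 = €3,346.32.
Line 3 (81.36, Vinovia, 258 kg, €16,512.00):
Base rate for 81.36 is 33.5%.
Origin Vinovia qualifies under the Ravesta–Vinovia agreement and 81.36 is covered: preferential rate Free applies instead.
Duty = €16,512.00 × 0% = €0.00.
Line 4 (72.59, Karay, 3,069 pairs, €693,164.34):
Base rate for 72.59 is 10%.
72.59 has an FTA preferential rate, but origin Karay is not Vinovia; base rate stands.
The additional-duty order on 72.59 targets Serius, not Karay; it does not apply.
Duty = €693,164.34 × 10% = €69,316.43.
Total = €9,769.10 + €3,346.32 + €0.00 + €69,316.43 = €82,431.85.

€82,431.85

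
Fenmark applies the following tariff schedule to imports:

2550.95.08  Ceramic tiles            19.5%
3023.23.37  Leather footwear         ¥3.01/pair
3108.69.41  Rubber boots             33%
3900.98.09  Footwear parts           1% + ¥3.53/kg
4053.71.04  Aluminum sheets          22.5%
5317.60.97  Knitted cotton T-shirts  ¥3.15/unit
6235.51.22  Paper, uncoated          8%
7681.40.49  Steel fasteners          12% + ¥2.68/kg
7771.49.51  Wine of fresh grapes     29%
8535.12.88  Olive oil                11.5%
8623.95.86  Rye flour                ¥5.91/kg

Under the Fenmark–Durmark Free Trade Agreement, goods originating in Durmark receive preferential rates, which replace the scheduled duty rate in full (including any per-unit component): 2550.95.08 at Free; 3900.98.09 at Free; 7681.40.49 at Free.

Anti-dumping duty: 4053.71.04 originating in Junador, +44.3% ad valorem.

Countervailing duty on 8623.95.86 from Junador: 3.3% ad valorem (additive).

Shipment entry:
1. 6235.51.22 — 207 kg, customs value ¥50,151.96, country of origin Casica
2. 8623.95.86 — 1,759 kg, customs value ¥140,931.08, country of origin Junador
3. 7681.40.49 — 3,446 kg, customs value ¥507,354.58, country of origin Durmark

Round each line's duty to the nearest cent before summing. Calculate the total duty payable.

¥19,058.58

Line 1 (6235.51.22, Casica, 207 kg, ¥50,151.96):
Base rate for 6235.51.22 is 8%.
Duty = ¥50,151.96 × 8% = ¥4,012.16.
Line 2 (8623.95.86, Junador, 1,759 kg, ¥140,931.08):
Base rate for 8623.95.86 is ¥5.91/kg.
Additional duty on 8623.95.86 from Junador: +3.3% ad valorem. Applied ad valorem rate = 3.3%.
Duty = ¥140,931.08 × 3.3% + 1,759 × ¥5.91 = ¥15,046.42.
Line 3 (7681.40.49, Durmark, 3,446 kg, ¥507,354.58):
Base rate for 7681.40.49 is 12% + ¥2.68/kg.
Origin Durmark qualifies under the Fenmark–Durmark agreement and 7681.40.49 is covered: preferential rate Free applies instead.
Duty = ¥507,354.58 × 0% = ¥0.00.
Total = ¥4,012.16 + ¥15,046.42 + ¥0.00 = ¥19,058.58.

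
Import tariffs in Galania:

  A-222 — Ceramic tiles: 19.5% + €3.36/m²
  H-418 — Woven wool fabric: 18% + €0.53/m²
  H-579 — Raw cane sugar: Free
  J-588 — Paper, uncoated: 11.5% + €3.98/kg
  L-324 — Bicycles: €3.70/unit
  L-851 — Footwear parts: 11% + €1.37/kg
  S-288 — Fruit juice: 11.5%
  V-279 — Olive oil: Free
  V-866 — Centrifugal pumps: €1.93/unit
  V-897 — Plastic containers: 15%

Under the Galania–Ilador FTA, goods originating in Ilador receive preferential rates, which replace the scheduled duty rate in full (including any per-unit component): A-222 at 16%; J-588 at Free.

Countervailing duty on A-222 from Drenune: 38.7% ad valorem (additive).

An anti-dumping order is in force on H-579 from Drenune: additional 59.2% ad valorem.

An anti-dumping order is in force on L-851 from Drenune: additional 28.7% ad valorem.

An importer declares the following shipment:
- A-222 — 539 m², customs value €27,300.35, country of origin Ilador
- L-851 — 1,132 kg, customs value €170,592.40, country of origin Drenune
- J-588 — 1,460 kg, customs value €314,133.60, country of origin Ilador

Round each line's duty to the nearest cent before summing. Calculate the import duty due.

€73,644.08

Line 1 (A-222, Ilador, 539 m², €27,300.35):
Base rate for A-222 is 19.5% + €3.36/m².
Origin Ilador qualifies under the Galania–Ilador agreement and A-222 is covered: preferential rate 16% applies instead.
The additional-duty order on A-222 targets Drenune, not Ilador; it does not apply.
Duty = €27,300.35 × 16% = €4,368.06.
Line 2 (L-851, Drenune, 1,132 kg, €170,592.40):
Base rate for L-851 is 11% + €1.37/kg.
Additional duty on L-851 from Drenune: +28.7%. Applied ad valorem rate: 11% + 28.7% = 39.7%.
Duty = €170,592.40 × 39.7% + 1,132 × €1.37 = €69,276.02.
Line 3 (J-588, Ilador, 1,460 kg, €314,133.60):
Base rate for J-588 is 11.5% + €3.98/kg.
Origin Ilador qualifies under the Galania–Ilador agreement and J-588 is covered: preferential rate Free applies instead.
Duty = €314,133.60 × 0% = €0.00.
Total = €4,368.06 + €69,276.02 + €0.00 = €73,644.08.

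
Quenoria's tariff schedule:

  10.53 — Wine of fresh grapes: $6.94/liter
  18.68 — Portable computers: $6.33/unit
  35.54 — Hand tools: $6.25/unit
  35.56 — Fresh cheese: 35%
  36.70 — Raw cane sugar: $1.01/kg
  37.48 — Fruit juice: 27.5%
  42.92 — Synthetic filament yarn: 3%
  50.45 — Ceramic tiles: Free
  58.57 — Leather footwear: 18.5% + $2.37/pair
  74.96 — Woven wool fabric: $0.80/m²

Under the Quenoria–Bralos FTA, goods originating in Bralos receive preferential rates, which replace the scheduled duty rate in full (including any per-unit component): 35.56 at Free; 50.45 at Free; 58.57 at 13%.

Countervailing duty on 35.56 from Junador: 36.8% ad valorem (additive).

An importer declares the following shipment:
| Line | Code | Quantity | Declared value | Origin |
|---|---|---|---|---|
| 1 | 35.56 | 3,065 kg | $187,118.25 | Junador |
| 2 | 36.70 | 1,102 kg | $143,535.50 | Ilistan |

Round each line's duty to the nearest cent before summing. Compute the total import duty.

$135,463.92

Line 1 (35.56, Junador, 3,065 kg, $187,118.25):
Base rate for 35.56 is 35%.
35.56 has an FTA preferential rate, but origin Junador is not Bralos; base rate stands.
Additional duty on 35.56 from Junador: +36.8%. Applied ad valorem rate: 35% + 36.8% = 71.8%.
Duty = $187,118.25 × 71.8% = $134,350.90.
Line 2 (36.70, Ilistan, 1,102 kg, $143,535.50):
Base rate for 36.70 is $1.01/kg.
Duty = 1,102 × $1.01 = $1,113.02.
Total = $134,350.90 + $1,113.02 = $135,463.92.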